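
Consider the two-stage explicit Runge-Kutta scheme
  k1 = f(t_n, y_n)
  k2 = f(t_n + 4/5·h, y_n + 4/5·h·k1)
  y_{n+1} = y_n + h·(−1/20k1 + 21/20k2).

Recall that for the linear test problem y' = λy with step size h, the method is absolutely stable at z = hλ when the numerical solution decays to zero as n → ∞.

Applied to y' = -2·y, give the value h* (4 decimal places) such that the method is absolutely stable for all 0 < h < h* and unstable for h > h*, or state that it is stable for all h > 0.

Test eqn y'=λy, z=hλ:
  k1=λy_n ⇒ h·k1=z·y_n;  k2=λ(1+4/5z)y_n ⇒ h·k2=z(1+4/5z)y_n
  y_{n+1}/y_n = 1 − 1/20z + 21/20z(1+4/5z) = 1 + z + 21/25z²
  Hence R(z) = 1 + z + 21/25z².

Solve |R(x)|<1 on ℝ⁻.
x=-0.53: |R|=0.7060
R=1: x+21/25x²=0 ⇒ x=−25/21=-1.1905; min R=1−1/(4·21/25)=0.7024>−1
Confirm numerically:
  x=-1.041: |R|=0.86929 <1
  x=-0.948: |R|=0.80691 <1
  x=-0.613: |R|=0.70265 <1
  x=-0.498: |R|=0.71032 <1
  x=-1.741: |R|=1.80511 >1
  x=-1.426: |R|=1.28212 >1
  x=-1.325: |R|=1.14972 >1
Stable set (-1.1905, 0).

(-1.1905,0); λ=-2 ⇒ h* = (25/21)/2 = 0.5952.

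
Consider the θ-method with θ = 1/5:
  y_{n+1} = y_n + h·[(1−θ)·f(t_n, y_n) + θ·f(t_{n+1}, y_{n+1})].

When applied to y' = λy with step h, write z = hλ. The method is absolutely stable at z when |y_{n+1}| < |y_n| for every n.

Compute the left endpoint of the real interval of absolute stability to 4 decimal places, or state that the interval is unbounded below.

left endpoint -3.3333.

Set f=λy, z=hλ:
  y_{n+1} = y_n + z·[4/5·y_n + 1/5·y_{n+1}] ⇒ (1 − 1/5z)y_{n+1} = (1 + 4/5z)y_n
  ⇒ R(z) = (1 + 4/5z)/(1 − 1/5z).

Find x<0 with |R(x)|<1.
x=-1.65: |R|=0.2406
R=−1: 1+4/5x = −1+1/5x ⇒ -3/5x=2 ⇒ x=2/(-3/5)=-3.3333
Confirm numerically:
  x=-2.832: |R|=0.80797 <1
  x=-1.744: |R|=0.29300 <1
  x=-1.706: |R|=0.27200 <1
  x=-1.582: |R|=0.20176 <1
  x=-3.738: |R|=1.13893 >1
  x=-3.698: |R|=1.12578 >1
So |R|<1 on (-3.3333, 0).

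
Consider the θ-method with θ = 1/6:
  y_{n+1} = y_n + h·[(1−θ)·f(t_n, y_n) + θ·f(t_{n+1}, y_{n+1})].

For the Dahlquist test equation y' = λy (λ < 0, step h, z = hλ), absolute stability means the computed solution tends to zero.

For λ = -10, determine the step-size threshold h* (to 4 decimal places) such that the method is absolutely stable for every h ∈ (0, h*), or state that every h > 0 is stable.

(-3.0000,0); λ=-10 ⇒ h* = (3)/10 = 0.3000.

With y'=λy (z=hλ):
  y_{n+1} = y_n + z·[5/6·y_n + 1/6·y_{n+1}] ⇒ (1 − 1/6z)y_{n+1} = (1 + 5/6z)y_n
  ⇒ R(z) = (1 + 5/6z)/(1 − 1/6z).

Solve |R(x)|<1 on ℝ⁻.
x=-1.78: |R|=0.3728
R=−1: 1+5/6x = −1+1/6x ⇒ -2/3x=2 ⇒ x=2/(-2/3)=-3.0000
Confirm numerically:
  x=-2.051: |R|=0.52851 <1
  x=-1.983: |R|=0.49042 <1
  x=-1.804: |R|=0.38698 <1
  x=-3.506: |R|=1.21292 >1
  x=-3.237: |R|=1.10263 >1
  x=-3.086: |R|=1.03786 >1
Interval (-3.0000, 0).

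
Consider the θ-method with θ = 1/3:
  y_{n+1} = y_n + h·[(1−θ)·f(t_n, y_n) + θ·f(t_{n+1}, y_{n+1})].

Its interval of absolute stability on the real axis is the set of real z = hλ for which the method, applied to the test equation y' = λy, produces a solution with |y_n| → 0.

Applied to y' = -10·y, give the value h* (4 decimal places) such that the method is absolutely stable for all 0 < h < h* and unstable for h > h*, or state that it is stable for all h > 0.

(-6.0000,0); λ=-10 ⇒ h* = (6)/10 = 0.6000.

Set f=λy, z=hλ:
  y_{n+1} = y_n + z·[2/3·y_n + 1/3·y_{n+1}] ⇒ (1 − 1/3z)y_{n+1} = (1 + 2/3z)y_n
  R(z) = (1 + 2/3z)/(1 − 1/3z).

Find x<0 with |R(x)|<1.
x=-1.37: |R|=0.0595
R=−1: 1+2/3x = −1+1/3x ⇒ -1/3x=2 ⇒ x=2/(-1/3)=-6.0000
Confirm numerically:
  x=-5.666: |R|=0.96146 <1
  x=-5.246: |R|=0.90856 <1
  x=-4.574: |R|=0.81172 <1
  x=-6.084: |R|=1.00925 >1
  x=-6.043: |R|=1.00476 >1
  x=-6.032: |R|=1.00354 >1
Stable set (-6.0000, 0).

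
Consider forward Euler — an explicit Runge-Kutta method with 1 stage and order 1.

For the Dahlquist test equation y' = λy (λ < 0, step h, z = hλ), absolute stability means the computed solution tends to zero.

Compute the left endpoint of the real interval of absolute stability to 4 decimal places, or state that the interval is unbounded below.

On y'=λy, z=hλ:
  order 1, 1-stage ⇒ R(z)=1+z
  (e.g. R(-1.49)=-0.49000, |R|=0.49000)

Need |R(x)|<1, x<0.
x=-1.49: |R|=0.4900
|R(-1.53)|=0.5300 |R(-1.33)|=0.3300 |R(-1.04)|=0.0400
Bisect:
  x_lo=-2.4752 |R|=1.4752  x_hi=-0.0825 |R|=0.9175
  mid=-1.27881 |R|=0.27881 →hi
  mid=-1.87698 |R|=0.87698 →hi
  mid=-2.17607 |R|=1.17607 →lo
  mid=-2.02653 |R|=1.02653 →lo
  mid=-1.95175 |R|=0.95175 →hi
  mid=-1.98914 |R|=0.98914 →hi
  mid=-2.00783 |R|=1.00783 →lo
  ...
  [-2.00009,-1.99995] ⇒ x*=-2.0000
Stable set (-2.0000, 0).

z* = -2.0000.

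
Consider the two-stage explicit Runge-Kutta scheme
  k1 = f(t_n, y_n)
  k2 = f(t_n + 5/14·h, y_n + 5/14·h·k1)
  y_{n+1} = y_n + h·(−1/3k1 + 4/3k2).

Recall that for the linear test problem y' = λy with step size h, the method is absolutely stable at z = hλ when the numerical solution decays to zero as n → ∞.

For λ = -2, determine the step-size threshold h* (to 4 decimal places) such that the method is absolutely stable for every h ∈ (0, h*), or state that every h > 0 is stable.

(-2.1000,0); λ=-2 ⇒ h* = (21/10)/2 = 1.0500.

Set f=λy, z=hλ:
  k1=λy_n ⇒ h·k1=z·y_n;  k2=λ(1+5/14z)y_n ⇒ h·k2=z(1+5/14z)y_n
  y_{n+1}/y_n = 1 − 1/3z + 4/3z(1+5/14z) = 1 + z + 10/21z²
  so R(z) = 1 + z + 10/21z².

Boundary: |R(x)|=1, x<0.
x=-0.5: |R|=0.6190
R=1: x+10/21x²=0 ⇒ x=−21/10=-2.1000; min R=1−1/(4·10/21)=0.4750>−1
Confirm numerically:
  x=-1.395: |R|=0.53168 <1
  x=-1.233: |R|=0.49095 <1
  x=-1.027: |R|=0.47525 <1
  x=-2.505: |R|=1.48311 >1
  x=-2.406: |R|=1.35059 >1
  x=-2.334: |R|=1.26007 >1
So |R|<1 on (-2.1000, 0).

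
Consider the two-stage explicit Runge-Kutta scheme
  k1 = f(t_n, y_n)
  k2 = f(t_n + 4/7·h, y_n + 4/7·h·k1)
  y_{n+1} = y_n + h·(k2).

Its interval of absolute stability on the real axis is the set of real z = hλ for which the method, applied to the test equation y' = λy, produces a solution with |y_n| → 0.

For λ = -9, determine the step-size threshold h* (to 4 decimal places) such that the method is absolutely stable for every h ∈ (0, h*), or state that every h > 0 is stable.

Set f=λy, z=hλ:
  k1=λy_n ⇒ h·k1=z·y_n;  k2=λ(1+4/7z)y_n ⇒ h·k2=z(1+4/7z)y_n
  y_{n+1}/y_n = 1 + z(1+4/7z) = 1 + z + 4/7z²
  R(z) = 1 + z + 4/7z².

Need |R(x)|<1, x<0.
x=-1.78: |R|=1.0305
R=1: x+4/7x²=0 ⇒ x=−7/4=-1.7500; min R=1−1/(4·4/7)=0.5625>−1
Confirm numerically:
  x=-1.599: |R|=0.86203 <1
  x=-0.889: |R|=0.56261 <1
  x=-0.869: |R|=0.56252 <1
  x=-2.203: |R|=1.57026 >1
  x=-1.948: |R|=1.22040 >1
So |R|<1 on (-1.7500, 0).

(-1.7500,0); λ=-9 ⇒ h* = (7/4)/9 = 0.1944.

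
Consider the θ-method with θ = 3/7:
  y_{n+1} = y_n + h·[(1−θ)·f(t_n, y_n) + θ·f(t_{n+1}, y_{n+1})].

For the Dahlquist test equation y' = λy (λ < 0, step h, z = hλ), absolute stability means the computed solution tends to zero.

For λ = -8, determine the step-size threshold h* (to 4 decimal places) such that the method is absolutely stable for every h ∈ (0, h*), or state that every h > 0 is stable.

(-14.0000,0); λ=-8 ⇒ h* = (14)/8 = 1.7500.

With y'=λy (z=hλ):
  y_{n+1} = y_n + z·[4/7·y_n + 3/7·y_{n+1}] ⇒ (1 − 3/7z)y_{n+1} = (1 + 4/7z)y_n
  ⇒ R(z) = (1 + 4/7z)/(1 − 3/7z).

Need |R(x)|<1, x<0.
x=-0.82: |R|=0.3932
R=−1: 1+4/7x = −1+3/7x ⇒ -1/7x=2 ⇒ x=2/(-1/7)=-14.0000
Confirm numerically:
  x=-13.570: |R|=0.99099 <1
  x=-12.817: |R|=0.97397 <1
  x=-12.107: |R|=0.95630 <1
  x=-5.687: |R|=0.65450 <1
  x=-14.506: |R|=1.01002 >1
  x=-14.442: |R|=1.00878 >1
  x=-14.328: |R|=1.00656 >1
Interval (-14.0000, 0).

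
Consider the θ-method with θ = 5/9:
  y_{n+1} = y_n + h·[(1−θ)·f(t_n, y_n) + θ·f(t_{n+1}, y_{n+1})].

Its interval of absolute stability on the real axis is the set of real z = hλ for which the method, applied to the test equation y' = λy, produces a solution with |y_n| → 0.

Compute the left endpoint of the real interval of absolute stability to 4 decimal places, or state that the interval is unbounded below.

Test eqn y'=λy, z=hλ:
  y_{n+1} = y_n + z·[4/9·y_n + 5/9·y_{n+1}] ⇒ (1 − 5/9z)y_{n+1} = (1 + 4/9z)y_n
  so R(z) = (1 + 4/9z)/(1 − 5/9z).

Need |R(x)|<1, x<0.
x=-0.86: |R|=0.4180
x=-2: |R|=0.0526
x=-10: |R|=0.5254
x=-100: |R|=0.7682
θ=5/9≥1/2 ⇒ |1+4/9x|<|1−5/9x| ∀x<0 ⇒ interval (−∞,0).

(−∞, 0) — no finite endpoint.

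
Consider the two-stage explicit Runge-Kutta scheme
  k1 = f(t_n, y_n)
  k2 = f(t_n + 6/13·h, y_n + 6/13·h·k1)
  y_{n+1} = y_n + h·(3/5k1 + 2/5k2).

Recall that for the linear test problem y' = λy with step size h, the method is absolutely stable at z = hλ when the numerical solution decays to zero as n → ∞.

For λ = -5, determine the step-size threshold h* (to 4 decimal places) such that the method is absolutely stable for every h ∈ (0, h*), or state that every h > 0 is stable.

With y'=λy (z=hλ):
  k1=λy_n ⇒ h·k1=z·y_n;  k2=λ(1+6/13z)y_n ⇒ h·k2=z(1+6/13z)y_n
  y_{n+1}/y_n = 1 + 3/5z + 2/5z(1+6/13z) = 1 + z + 12/65z²
  R(z) = 1 + z + 12/65z².

Boundary: |R(x)|=1, x<0.
x=-1.01: |R|=0.1783
R=1: x+12/65x²=0 ⇒ x=−65/12=-5.4167; min R=1−1/(4·12/65)=-0.3542>−1
Confirm numerically:
  x=-5.319: |R|=0.90409 <1
  x=-3.554: |R|=0.22214 <1
  x=-2.317: |R|=0.32589 <1
  x=-5.982: |R|=1.62434 >1
  x=-5.882: |R|=1.50531 >1
Stable set (-5.4167, 0).

(-5.4167,0); λ=-5 ⇒ h* = (65/12)/5 = 1.0833.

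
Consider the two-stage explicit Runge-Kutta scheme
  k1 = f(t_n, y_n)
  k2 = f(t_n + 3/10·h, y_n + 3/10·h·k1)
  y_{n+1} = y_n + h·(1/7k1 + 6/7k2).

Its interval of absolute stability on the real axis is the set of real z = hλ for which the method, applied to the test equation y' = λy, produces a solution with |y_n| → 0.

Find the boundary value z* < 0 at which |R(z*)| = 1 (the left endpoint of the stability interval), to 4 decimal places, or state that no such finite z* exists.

On y'=λy, z=hλ:
  k1=λy_n ⇒ h·k1=z·y_n;  k2=λ(1+3/10z)y_n ⇒ h·k2=z(1+3/10z)y_n
  y_{n+1}/y_n = 1 + 1/7z + 6/7z(1+3/10z) = 1 + z + 9/35z²
  R(z) = 1 + z + 9/35z².

Solve |R(x)|<1 on ℝ⁻.
x=-0.72: |R|=0.4133
R=1: x+9/35x²=0 ⇒ x=−35/9=-3.8889; min R=1−1/(4·9/35)=0.0278>−1
Confirm numerically:
  x=-3.833: |R|=0.94491 <1
  x=-3.022: |R|=0.32635 <1
  x=-2.211: |R|=0.04605 <1
  x=-1.615: |R|=0.05569 <1
  x=-4.354: |R|=1.52074 >1
  x=-4.344: |R|=1.50837 >1
  x=-3.959: |R|=1.07138 >1
So |R|<1 on (-3.8889, 0).

z* = -3.8889.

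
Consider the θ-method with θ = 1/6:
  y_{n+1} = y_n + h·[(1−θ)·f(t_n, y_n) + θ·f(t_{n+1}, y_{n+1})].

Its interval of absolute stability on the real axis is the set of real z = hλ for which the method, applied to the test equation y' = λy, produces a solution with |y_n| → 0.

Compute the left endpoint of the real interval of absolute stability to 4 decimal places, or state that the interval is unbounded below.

left endpoint -3.0000.

On y'=λy, z=hλ:
  y_{n+1} = y_n + z·[5/6·y_n + 1/6·y_{n+1}] ⇒ (1 − 1/6z)y_{n+1} = (1 + 5/6z)y_n
  so R(z) = (1 + 5/6z)/(1 − 1/6z).

Need |R(x)|<1, x<0.
x=-1.61: |R|=0.2694
R=−1: 1+5/6x = −1+1/6x ⇒ -2/3x=2 ⇒ x=2/(-2/3)=-3.0000
Confirm numerically:
  x=-1.938: |R|=0.46485 <1
  x=-1.722: |R|=0.33800 <1
  x=-1.464: |R|=0.17685 <1
  x=-1.256: |R|=0.03859 <1
  x=-3.314: |R|=1.13485 >1
  x=-3.268: |R|=1.11567 >1
  x=-3.083: |R|=1.03655 >1
Interval (-3.0000, 0).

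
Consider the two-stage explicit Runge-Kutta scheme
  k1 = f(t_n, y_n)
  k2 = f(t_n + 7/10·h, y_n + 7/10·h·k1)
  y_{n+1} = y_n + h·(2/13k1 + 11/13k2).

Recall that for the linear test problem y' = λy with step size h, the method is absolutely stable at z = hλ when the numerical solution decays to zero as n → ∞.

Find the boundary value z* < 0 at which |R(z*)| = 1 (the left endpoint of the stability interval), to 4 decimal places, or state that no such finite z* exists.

z* = -1.6883.

On y'=λy, z=hλ:
  k1=λy_n ⇒ h·k1=z·y_n;  k2=λ(1+7/10z)y_n ⇒ h·k2=z(1+7/10z)y_n
  y_{n+1}/y_n = 1 + 2/13z + 11/13z(1+7/10z) = 1 + z + 77/130z²
  Hence R(z) = 1 + z + 77/130z².

Find x<0 with |R(x)|<1.
x=-1.11: |R|=0.6198
R=1: x+77/130x²=0 ⇒ x=−130/77=-1.6883; min R=1−1/(4·77/130)=0.5779>−1
Confirm numerically:
  x=-1.244: |R|=0.67262 <1
  x=-1.167: |R|=0.63966 <1
  x=-1.153: |R|=0.63442 <1
  x=-0.778: |R|=0.58051 <1
  x=-2.204: |R|=1.67320 >1
  x=-1.847: |R|=1.17360 >1
  x=-1.742: |R|=1.05540 >1
Stable set (-1.6883, 0).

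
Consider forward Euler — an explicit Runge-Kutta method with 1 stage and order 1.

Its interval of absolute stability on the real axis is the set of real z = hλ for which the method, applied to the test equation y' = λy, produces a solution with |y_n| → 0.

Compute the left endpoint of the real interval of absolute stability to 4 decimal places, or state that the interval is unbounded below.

Test eqn y'=λy, z=hλ:
  order 1, 1-stage ⇒ R(z)=1+z
  (e.g. R(-0.93)=0.07000, |R|=0.07000)

Need |R(x)|<1, x<0.
x=-0.93: |R|=0.0700
|R(-2.22)|=1.2200 |R(-2.09)|=1.0900 |R(-1.56)|=0.5600
Bisect:
  x_lo=-2.4124 |R|=1.4124  x_hi=-0.2372 |R|=0.7628
  mid=-1.32478 |R|=0.32478 →hi
  mid=-1.86857 |R|=0.86857 →hi
  mid=-2.14047 |R|=1.14047 →lo
  mid=-2.00452 |R|=1.00452 →lo
  mid=-1.93654 |R|=0.93654 →hi
  mid=-1.97053 |R|=0.97053 →hi
  mid=-1.98752 |R|=0.98752 →hi
  mid=-1.99602 |R|=0.99602 →hi
  ...
  [-2.00000,-1.99987] ⇒ x*=-2.0000
Stable set (-2.0000, 0).

z* = -2.0000.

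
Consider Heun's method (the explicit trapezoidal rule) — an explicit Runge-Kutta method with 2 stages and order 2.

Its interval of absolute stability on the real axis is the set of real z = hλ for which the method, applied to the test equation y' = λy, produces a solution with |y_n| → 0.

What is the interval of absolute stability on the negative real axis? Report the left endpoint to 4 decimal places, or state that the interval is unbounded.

z∈(-2.0000,0).

Set f=λy, z=hλ:
  order 2, 2-stage ⇒ R(z)=1+z+z^2/2
  (e.g. R(-0.49)=0.63005, |R|=0.63005)

Solve |R(x)|<1 on ℝ⁻.
x=-0.49: |R|=0.6300
|R(-2.23)|=1.2565 |R(-1.89)|=0.8960 |R(-1.71)|=0.7520
Bisect:
  x_lo=-2.5494 |R|=1.7003  x_hi=-0.3166 |R|=0.7335
  mid=-1.43300 |R|=0.59374 →hi
  mid=-1.99119 |R|=0.99123 →hi
  mid=-2.27029 |R|=1.30682 →lo
  mid=-2.13074 |R|=1.13929 →lo
  mid=-2.06097 |R|=1.06283 →lo
  mid=-2.02608 |R|=1.02642 →lo
  mid=-2.00864 |R|=1.00868 →lo
  mid=-1.99992 |R|=0.99992 →hi
  mid=-2.00428 |R|=1.00429 →lo
  ...
  [-2.00005,-1.99992] ⇒ x*=-2.0000
Interval (-2.0000, 0).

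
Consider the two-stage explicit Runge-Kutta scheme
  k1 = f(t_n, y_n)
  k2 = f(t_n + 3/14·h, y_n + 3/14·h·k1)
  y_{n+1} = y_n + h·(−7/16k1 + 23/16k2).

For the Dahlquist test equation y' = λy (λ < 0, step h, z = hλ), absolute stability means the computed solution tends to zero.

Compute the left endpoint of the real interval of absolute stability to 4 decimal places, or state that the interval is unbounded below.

left endpoint -3.2464.

Set f=λy, z=hλ:
  k1=λy_n ⇒ h·k1=z·y_n;  k2=λ(1+3/14z)y_n ⇒ h·k2=z(1+3/14z)y_n
  y_{n+1}/y_n = 1 − 7/16z + 23/16z(1+3/14z) = 1 + z + 69/224z²
  R(z) = 1 + z + 69/224z².

Boundary: |R(x)|=1, x<0.
x=-0.58: |R|=0.5236
R=1: x+69/224x²=0 ⇒ x=−224/69=-3.2464; min R=1−1/(4·69/224)=0.1884>−1
Confirm numerically:
  x=-1.987: |R|=0.22918 <1
  x=-1.955: |R|=0.22232 <1
  x=-1.900: |R|=0.21201 <1
  x=-3.767: |R|=1.60412 >1
  x=-3.321: |R|=1.07634 >1
Interval (-3.2464, 0).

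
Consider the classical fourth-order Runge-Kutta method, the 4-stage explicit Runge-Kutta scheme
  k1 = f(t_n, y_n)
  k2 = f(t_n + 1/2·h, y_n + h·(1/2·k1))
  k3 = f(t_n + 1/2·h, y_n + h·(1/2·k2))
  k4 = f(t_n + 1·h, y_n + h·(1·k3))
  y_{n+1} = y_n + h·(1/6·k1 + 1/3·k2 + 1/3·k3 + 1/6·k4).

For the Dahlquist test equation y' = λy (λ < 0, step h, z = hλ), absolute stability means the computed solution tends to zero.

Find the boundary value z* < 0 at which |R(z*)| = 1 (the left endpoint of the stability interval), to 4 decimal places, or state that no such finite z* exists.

With y'=λy (z=hλ):
  order 4, 4-stage ⇒ R(z)=1+z+z^2/2+z^3/6+z^4/24
  (e.g. R(-1.04)=0.36207, |R|=0.36207)

Boundary: |R(x)|=1, x<0.
x=-1.04: |R|=0.3621
|R(-2.65)|=0.8145 |R(-1.31)|=0.2961 |R(-0.91)|=0.4070
Bisect:
  x_lo=-3.2838 |R|=2.0512  x_hi=-0.3928 |R|=0.6752
  mid=-1.83831 |R|=0.29183 →hi
  mid=-2.56105 |R|=0.71131 →hi
  mid=-2.92243 |R|=1.22722 →lo
  mid=-2.74174 |R|=0.93630 →hi
  mid=-2.83209 |R|=1.07287 →lo
  mid=-2.78691 |R|=1.00244 →lo
  mid=-2.76433 |R|=0.96885 →hi
  mid=-2.77562 |R|=0.98551 →hi
  mid=-2.78127 |R|=0.99395 →hi
  ...
  [-2.78533,-2.78515] ⇒ x*=-2.7853
Interval (-2.7853, 0).

z* = -2.7853.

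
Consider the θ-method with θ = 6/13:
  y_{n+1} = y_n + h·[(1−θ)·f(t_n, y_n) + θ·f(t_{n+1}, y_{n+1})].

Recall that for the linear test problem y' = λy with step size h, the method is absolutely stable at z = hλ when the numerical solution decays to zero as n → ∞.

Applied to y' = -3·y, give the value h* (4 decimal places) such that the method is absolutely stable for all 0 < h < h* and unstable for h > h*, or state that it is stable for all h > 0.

(-26.0000,0); λ=-3 ⇒ h* = (26)/3 = 8.6667.

Test eqn y'=λy, z=hλ:
  y_{n+1} = y_n + z·[7/13·y_n + 6/13·y_{n+1}] ⇒ (1 − 6/13z)y_{n+1} = (1 + 7/13z)y_n
  R(z) = (1 + 7/13z)/(1 − 6/13z).

Solve |R(x)|<1 on ℝ⁻.
x=-0.68: |R|=0.4824
R=−1: 1+7/13x = −1+6/13x ⇒ -1/13x=2 ⇒ x=2/(-1/13)=-26.0000
Confirm numerically:
  x=-25.446: |R|=0.99666 <1
  x=-21.087: |R|=0.96479 <1
  x=-13.712: |R|=0.87102 <1
  x=-12.760: |R|=0.85217 <1
  x=-26.205: |R|=1.00120 >1
  x=-26.118: |R|=1.00070 >1
Interval (-26.0000, 0).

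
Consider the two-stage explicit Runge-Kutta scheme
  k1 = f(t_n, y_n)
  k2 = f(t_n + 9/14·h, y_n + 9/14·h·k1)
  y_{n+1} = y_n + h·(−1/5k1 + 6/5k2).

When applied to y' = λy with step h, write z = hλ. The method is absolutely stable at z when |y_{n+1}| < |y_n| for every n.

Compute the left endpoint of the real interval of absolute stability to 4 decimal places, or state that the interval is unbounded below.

z* = -1.2963.

Test eqn y'=λy, z=hλ:
  k1=λy_n ⇒ h·k1=z·y_n;  k2=λ(1+9/14z)y_n ⇒ h·k2=z(1+9/14z)y_n
  y_{n+1}/y_n = 1 − 1/5z + 6/5z(1+9/14z) = 1 + z + 27/35z²
  Hence R(z) = 1 + z + 27/35z².

Need |R(x)|<1, x<0.
x=-1.66: |R|=1.4657
R=1: x+27/35x²=0 ⇒ x=−35/27=-1.2963; min R=1−1/(4·27/35)=0.6759>−1
Confirm numerically:
  x=-1.166: |R|=0.88280 <1
  x=-1.019: |R|=0.78202 <1
  x=-0.779: |R|=0.68913 <1
  x=-0.578: |R|=0.67972 <1
  x=-1.880: |R|=1.84654 >1
  x=-1.857: |R|=1.80323 >1
  x=-1.794: |R|=1.68879 >1
Interval (-1.2963, 0).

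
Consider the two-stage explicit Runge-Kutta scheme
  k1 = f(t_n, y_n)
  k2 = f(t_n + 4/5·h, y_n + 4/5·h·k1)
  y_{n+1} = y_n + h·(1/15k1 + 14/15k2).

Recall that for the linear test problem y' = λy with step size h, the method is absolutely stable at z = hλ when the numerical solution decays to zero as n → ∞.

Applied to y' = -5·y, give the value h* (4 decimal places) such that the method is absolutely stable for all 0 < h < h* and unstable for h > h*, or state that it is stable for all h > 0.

On y'=λy, z=hλ:
  k1=λy_n ⇒ h·k1=z·y_n;  k2=λ(1+4/5z)y_n ⇒ h·k2=z(1+4/5z)y_n
  y_{n+1}/y_n = 1 + 1/15z + 14/15z(1+4/5z) = 1 + z + 56/75z²
  R(z) = 1 + z + 56/75z².

Boundary: |R(x)|=1, x<0.
x=-1.64: |R|=1.3682
R=1: x+56/75x²=0 ⇒ x=−75/56=-1.3393; min R=1−1/(4·56/75)=0.6652>−1
Confirm numerically:
  x=-1.077: |R|=0.78908 <1
  x=-0.554: |R|=0.67516 <1
  x=-0.547: |R|=0.67641 <1
  x=-1.780: |R|=1.58574 >1
  x=-1.622: |R|=1.34239 >1
  x=-1.485: |R|=1.16157 >1
Interval (-1.3393, 0).

(-1.3393,0); λ=-5 ⇒ h* = (75/56)/5 = 0.2679.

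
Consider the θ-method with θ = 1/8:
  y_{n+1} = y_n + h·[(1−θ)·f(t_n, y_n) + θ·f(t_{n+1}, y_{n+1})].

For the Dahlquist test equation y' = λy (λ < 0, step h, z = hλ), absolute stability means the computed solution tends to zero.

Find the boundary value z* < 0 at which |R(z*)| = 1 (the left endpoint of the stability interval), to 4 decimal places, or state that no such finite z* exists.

Test eqn y'=λy, z=hλ:
  y_{n+1} = y_n + z·[7/8·y_n + 1/8·y_{n+1}] ⇒ (1 − 1/8z)y_{n+1} = (1 + 7/8z)y_n
  Hence R(z) = (1 + 7/8z)/(1 − 1/8z).

Find x<0 with |R(x)|<1.
x=-0.98: |R|=0.1269
R=−1: 1+7/8x = −1+1/8x ⇒ -3/4x=2 ⇒ x=2/(-3/4)=-2.6667
Confirm numerically:
  x=-2.528: |R|=0.92097 <1
  x=-2.481: |R|=0.89371 <1
  x=-2.286: |R|=0.77795 <1
  x=-1.251: |R|=0.08183 <1
  x=-3.221: |R|=1.29641 >1
  x=-3.116: |R|=1.24253 >1
  x=-2.906: |R|=1.13167 >1
So |R|<1 on (-2.6667, 0).

left endpoint -2.6667.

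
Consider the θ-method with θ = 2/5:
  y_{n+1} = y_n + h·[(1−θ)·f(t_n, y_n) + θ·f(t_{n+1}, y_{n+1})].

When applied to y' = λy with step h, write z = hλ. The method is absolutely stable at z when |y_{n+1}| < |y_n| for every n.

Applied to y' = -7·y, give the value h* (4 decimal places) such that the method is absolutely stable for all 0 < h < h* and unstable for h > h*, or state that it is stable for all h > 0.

With y'=λy (z=hλ):
  y_{n+1} = y_n + z·[3/5·y_n + 2/5·y_{n+1}] ⇒ (1 − 2/5z)y_{n+1} = (1 + 3/5z)y_n
  so R(z) = (1 + 3/5z)/(1 − 2/5z).

Solve |R(x)|<1 on ℝ⁻.
x=-1.31: |R|=0.1404
R=−1: 1+3/5x = −1+2/5x ⇒ -1/5x=2 ⇒ x=2/(-1/5)=-10.0000
Confirm numerically:
  x=-8.127: |R|=0.91188 <1
  x=-7.626: |R|=0.88278 <1
  x=-6.874: |R|=0.83326 <1
  x=-10.463: |R|=1.01786 >1
  x=-10.195: |R|=1.00768 >1
Stable set (-10.0000, 0).

(-10.0000,0); λ=-7 ⇒ h* = (10)/7 = 1.4286.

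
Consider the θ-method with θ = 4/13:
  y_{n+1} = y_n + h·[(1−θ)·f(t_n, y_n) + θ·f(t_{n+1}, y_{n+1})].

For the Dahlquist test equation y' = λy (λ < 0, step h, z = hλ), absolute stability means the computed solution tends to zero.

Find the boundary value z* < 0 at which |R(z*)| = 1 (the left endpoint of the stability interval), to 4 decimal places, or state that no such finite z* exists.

On y'=λy, z=hλ:
  y_{n+1} = y_n + z·[9/13·y_n + 4/13·y_{n+1}] ⇒ (1 − 4/13z)y_{n+1} = (1 + 9/13z)y_n
  ⇒ R(z) = (1 + 9/13z)/(1 − 4/13z).

Boundary: |R(x)|=1, x<0.
x=-1.78: |R|=0.1501
R=−1: 1+9/13x = −1+4/13x ⇒ -5/13x=2 ⇒ x=2/(-5/13)=-5.2000
Confirm numerically:
  x=-3.325: |R|=0.64354 <1
  x=-2.613: |R|=0.44845 <1
  x=-2.388: |R|=0.37655 <1
  x=-5.770: |R|=1.07899 >1
  x=-5.427: |R|=1.03270 >1
So |R|<1 on (-5.2000, 0).

left endpoint -5.2000.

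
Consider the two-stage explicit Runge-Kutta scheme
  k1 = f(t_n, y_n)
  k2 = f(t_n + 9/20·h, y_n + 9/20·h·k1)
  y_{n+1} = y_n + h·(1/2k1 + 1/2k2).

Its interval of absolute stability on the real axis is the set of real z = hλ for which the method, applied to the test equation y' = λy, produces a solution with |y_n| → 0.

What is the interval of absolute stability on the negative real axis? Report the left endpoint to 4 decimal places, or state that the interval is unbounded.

Test eqn y'=λy, z=hλ:
  k1=λy_n ⇒ h·k1=z·y_n;  k2=λ(1+9/20z)y_n ⇒ h·k2=z(1+9/20z)y_n
  y_{n+1}/y_n = 1 + 1/2z + 1/2z(1+9/20z) = 1 + z + 9/40z²
  so R(z) = 1 + z + 9/40z².

Solve |R(x)|<1 on ℝ⁻.
x=-1.4: |R|=0.0410
R=1: x+9/40x²=0 ⇒ x=−40/9=-4.4444; min R=1−1/(4·9/40)=-0.1111>−1
Confirm numerically:
  x=-4.123: |R|=0.70180 <1
  x=-3.667: |R|=0.35855 <1
  x=-2.511: |R|=0.09235 <1
  x=-1.874: |R|=0.08383 <1
  x=-4.923: |R|=1.53008 >1
  x=-4.590: |R|=1.15032 >1
Stable set (-4.4444, 0).

z∈(-4.4444,0).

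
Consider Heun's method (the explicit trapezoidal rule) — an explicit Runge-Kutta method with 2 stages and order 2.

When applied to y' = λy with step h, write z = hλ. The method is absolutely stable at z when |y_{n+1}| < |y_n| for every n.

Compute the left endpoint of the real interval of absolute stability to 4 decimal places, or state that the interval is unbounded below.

With y'=λy (z=hλ):
  order 2, 2-stage ⇒ R(z)=1+z+z^2/2
  (e.g. R(-0.89)=0.50605, |R|=0.50605)

Find x<0 with |R(x)|<1.
x=-0.89: |R|=0.5061
|R(-1.58)|=0.6682 |R(-1.41)|=0.5840 |R(-0.69)|=0.5481
Bisect:
  x_lo=-2.6196 |R|=1.8116  x_hi=-0.2513 |R|=0.7803
  mid=-1.43545 |R|=0.59481 →hi
  mid=-2.02753 |R|=1.02790 →lo
  mid=-1.73149 |R|=0.76754 →hi
  mid=-1.87951 |R|=0.88677 →hi
  mid=-1.95352 |R|=0.95460 →hi
  mid=-1.99052 |R|=0.99057 →hi
  mid=-2.00902 |R|=1.00906 →lo
  mid=-1.99977 |R|=0.99977 →hi
  mid=-2.00440 |R|=1.00441 →lo
  mid=-2.00209 |R|=1.00209 →lo
  ...
  [-2.00006,-1.99992] ⇒ x*=-2.0000
Stable set (-2.0000, 0).

z* = -2.0000.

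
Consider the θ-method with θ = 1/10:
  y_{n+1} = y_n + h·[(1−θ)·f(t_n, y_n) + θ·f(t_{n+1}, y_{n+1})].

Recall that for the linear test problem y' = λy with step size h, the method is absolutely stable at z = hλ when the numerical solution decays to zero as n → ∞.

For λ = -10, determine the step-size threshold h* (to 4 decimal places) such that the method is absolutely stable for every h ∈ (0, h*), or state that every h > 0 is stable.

(-2.5000,0); λ=-10 ⇒ h* = (5/2)/10 = 0.2500.

On y'=λy, z=hλ:
  y_{n+1} = y_n + z·[9/10·y_n + 1/10·y_{n+1}] ⇒ (1 − 1/10z)y_{n+1} = (1 + 9/10z)y_n
  ⇒ R(z) = (1 + 9/10z)/(1 − 1/10z).

Find x<0 with |R(x)|<1.
x=-0.76: |R|=0.2937
R=−1: 1+9/10x = −1+1/10x ⇒ -4/5x=2 ⇒ x=2/(-4/5)=-2.5000
Confirm numerically:
  x=-2.261: |R|=0.84406 <1
  x=-2.254: |R|=0.83940 <1
  x=-1.514: |R|=0.31492 <1
  x=-1.134: |R|=0.01850 <1
  x=-2.713: |R|=1.13404 >1
  x=-2.708: |R|=1.13094 >1
So |R|<1 on (-2.5000, 0).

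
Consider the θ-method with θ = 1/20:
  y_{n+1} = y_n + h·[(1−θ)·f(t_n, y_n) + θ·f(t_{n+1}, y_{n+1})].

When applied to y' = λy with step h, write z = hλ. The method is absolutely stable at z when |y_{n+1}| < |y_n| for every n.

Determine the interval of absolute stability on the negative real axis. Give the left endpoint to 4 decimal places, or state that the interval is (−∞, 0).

z∈(-2.2222,0).

On y'=λy, z=hλ:
  y_{n+1} = y_n + z·[19/20·y_n + 1/20·y_{n+1}] ⇒ (1 − 1/20z)y_{n+1} = (1 + 19/20z)y_n
  Hence R(z) = (1 + 19/20z)/(1 − 1/20z).

Boundary: |R(x)|=1, x<0.
x=-1.21: |R|=0.1410
R=−1: 1+19/20x = −1+1/20x ⇒ -9/10x=2 ⇒ x=2/(-9/10)=-2.2222
Confirm numerically:
  x=-1.852: |R|=0.69504 <1
  x=-1.848: |R|=0.69169 <1
  x=-1.014: |R|=0.03493 <1
  x=-0.944: |R|=0.09855 <1
  x=-2.743: |R|=1.41217 >1
  x=-2.738: |R|=1.40830 >1
  x=-2.661: |R|=1.34853 >1
So |R|<1 on (-2.2222, 0).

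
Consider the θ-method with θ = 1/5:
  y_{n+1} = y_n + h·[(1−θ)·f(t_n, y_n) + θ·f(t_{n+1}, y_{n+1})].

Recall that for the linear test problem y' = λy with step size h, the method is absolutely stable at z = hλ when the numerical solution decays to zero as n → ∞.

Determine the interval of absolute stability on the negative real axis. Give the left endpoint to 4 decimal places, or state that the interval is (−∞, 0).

z∈(-3.3333,0).

Test eqn y'=λy, z=hλ:
  y_{n+1} = y_n + z·[4/5·y_n + 1/5·y_{n+1}] ⇒ (1 − 1/5z)y_{n+1} = (1 + 4/5z)y_n
  Hence R(z) = (1 + 4/5z)/(1 − 1/5z).

Find x<0 with |R(x)|<1.
x=-1.07: |R|=0.1186
R=−1: 1+4/5x = −1+1/5x ⇒ -3/5x=2 ⇒ x=2/(-3/5)=-3.3333
Confirm numerically:
  x=-3.276: |R|=0.97922 <1
  x=-3.063: |R|=0.89942 <1
  x=-2.287: |R|=0.56923 <1
  x=-3.919: |R|=1.19700 >1
  x=-3.793: |R|=1.15683 >1
  x=-3.376: |R|=1.01528 >1
Stable set (-3.3333, 0).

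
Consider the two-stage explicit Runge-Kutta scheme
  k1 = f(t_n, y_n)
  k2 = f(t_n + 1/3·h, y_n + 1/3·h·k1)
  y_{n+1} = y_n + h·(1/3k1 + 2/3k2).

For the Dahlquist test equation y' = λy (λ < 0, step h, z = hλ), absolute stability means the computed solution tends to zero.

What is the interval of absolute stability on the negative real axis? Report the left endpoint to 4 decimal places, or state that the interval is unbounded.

(-4.5000, 0).

With y'=λy (z=hλ):
  k1=λy_n ⇒ h·k1=z·y_n;  k2=λ(1+1/3z)y_n ⇒ h·k2=z(1+1/3z)y_n
  y_{n+1}/y_n = 1 + 1/3z + 2/3z(1+1/3z) = 1 + z + 2/9z²
  R(z) = 1 + z + 2/9z².

Find x<0 with |R(x)|<1.
x=-1.35: |R|=0.0550
R=1: x+2/9x²=0 ⇒ x=−9/2=-4.5000; min R=1−1/(4·2/9)=-0.1250>−1
Confirm numerically:
  x=-3.343: |R|=0.14048 <1
  x=-3.098: |R|=0.03480 <1
  x=-2.734: |R|=0.07294 <1
  x=-2.104: |R|=0.12026 <1
  x=-4.758: |R|=1.27279 >1
  x=-4.702: |R|=1.21107 >1
So |R|<1 on (-4.5000, 0).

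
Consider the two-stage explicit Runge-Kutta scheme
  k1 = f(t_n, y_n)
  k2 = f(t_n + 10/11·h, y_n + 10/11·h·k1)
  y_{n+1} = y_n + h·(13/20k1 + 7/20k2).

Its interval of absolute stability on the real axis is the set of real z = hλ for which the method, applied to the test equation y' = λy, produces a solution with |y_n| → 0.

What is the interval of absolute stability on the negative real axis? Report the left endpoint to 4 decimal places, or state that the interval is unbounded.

Test eqn y'=λy, z=hλ:
  k1=λy_n ⇒ h·k1=z·y_n;  k2=λ(1+10/11z)y_n ⇒ h·k2=z(1+10/11z)y_n
  y_{n+1}/y_n = 1 + 13/20z + 7/20z(1+10/11z) = 1 + z + 7/22z²
  so R(z) = 1 + z + 7/22z².

Find x<0 with |R(x)|<1.
x=-0.31: |R|=0.7206
R=1: x+7/22x²=0 ⇒ x=−22/7=-3.1429; min R=1−1/(4·7/22)=0.2143>−1
Confirm numerically:
  x=-2.105: |R|=0.30487 <1
  x=-1.825: |R|=0.23474 <1
  x=-1.811: |R|=0.23255 <1
  x=-3.619: |R|=1.54828 >1
  x=-3.589: |R|=1.50947 >1
Stable set (-3.1429, 0).

(-3.1429, 0).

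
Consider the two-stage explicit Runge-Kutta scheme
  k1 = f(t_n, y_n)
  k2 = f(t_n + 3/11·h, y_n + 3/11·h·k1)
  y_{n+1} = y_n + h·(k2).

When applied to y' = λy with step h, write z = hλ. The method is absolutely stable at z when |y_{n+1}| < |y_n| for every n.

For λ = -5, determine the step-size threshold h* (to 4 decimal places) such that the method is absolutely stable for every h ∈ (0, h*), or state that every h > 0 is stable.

(-3.6667,0); λ=-5 ⇒ h* = (11/3)/5 = 0.7333.

Test eqn y'=λy, z=hλ:
  k1=λy_n ⇒ h·k1=z·y_n;  k2=λ(1+3/11z)y_n ⇒ h·k2=z(1+3/11z)y_n
  y_{n+1}/y_n = 1 + z(1+3/11z) = 1 + z + 3/11z²
  so R(z) = 1 + z + 3/11z².

Need |R(x)|<1, x<0.
x=-0.82: |R|=0.3634
R=1: x+3/11x²=0 ⇒ x=−11/3=-3.6667; min R=1−1/(4·3/11)=0.0833>−1
Confirm numerically:
  x=-3.232: |R|=0.61686 <1
  x=-2.869: |R|=0.37586 <1
  x=-2.832: |R|=0.35533 <1
  x=-2.112: |R|=0.10451 <1
  x=-4.057: |R|=1.43189 >1
  x=-3.726: |R|=1.06029 >1
Interval (-3.6667, 0).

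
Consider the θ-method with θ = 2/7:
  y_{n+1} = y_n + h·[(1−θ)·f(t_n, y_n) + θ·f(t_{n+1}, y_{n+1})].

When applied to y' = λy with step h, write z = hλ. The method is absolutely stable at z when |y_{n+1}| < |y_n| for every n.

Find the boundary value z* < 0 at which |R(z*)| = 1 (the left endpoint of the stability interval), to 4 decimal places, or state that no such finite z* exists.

z* = -4.6667.

Set f=λy, z=hλ:
  y_{n+1} = y_n + z·[5/7·y_n + 2/7·y_{n+1}] ⇒ (1 − 2/7z)y_{n+1} = (1 + 5/7z)y_n
  so R(z) = (1 + 5/7z)/(1 − 2/7z).

Need |R(x)|<1, x<0.
x=-0.42: |R|=0.6250
R=−1: 1+5/7x = −1+2/7x ⇒ -3/7x=2 ⇒ x=2/(-3/7)=-4.6667
Confirm numerically:
  x=-3.323: |R|=0.70460 <1
  x=-3.155: |R|=0.65928 <1
  x=-2.109: |R|=0.31601 <1
  x=-2.046: |R|=0.29120 <1
  x=-5.202: |R|=1.09228 >1
  x=-5.092: |R|=1.07426 >1
So |R|<1 on (-4.6667, 0).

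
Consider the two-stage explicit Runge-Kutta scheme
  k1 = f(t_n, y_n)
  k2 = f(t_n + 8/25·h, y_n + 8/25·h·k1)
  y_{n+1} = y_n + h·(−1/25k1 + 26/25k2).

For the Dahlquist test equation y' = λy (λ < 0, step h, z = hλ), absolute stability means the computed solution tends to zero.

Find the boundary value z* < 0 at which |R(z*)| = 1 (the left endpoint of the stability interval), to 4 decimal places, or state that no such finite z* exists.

z* = -3.0048.

Set f=λy, z=hλ:
  k1=λy_n ⇒ h·k1=z·y_n;  k2=λ(1+8/25z)y_n ⇒ h·k2=z(1+8/25z)y_n
  y_{n+1}/y_n = 1 − 1/25z + 26/25z(1+8/25z) = 1 + z + 208/625z²
  so R(z) = 1 + z + 208/625z².

Solve |R(x)|<1 on ℝ⁻.
x=-0.88: |R|=0.3777
R=1: x+208/625x²=0 ⇒ x=−625/208=-3.0048; min R=1−1/(4·208/625)=0.2488>−1
Confirm numerically:
  x=-2.931: |R|=0.92801 <1
  x=-2.339: |R|=0.48172 <1
  x=-1.699: |R|=0.26166 <1
  x=-3.562: |R|=1.66051 >1
  x=-3.558: |R|=1.65504 >1
  x=-3.311: |R|=1.33739 >1
Stable set (-3.0048, 0).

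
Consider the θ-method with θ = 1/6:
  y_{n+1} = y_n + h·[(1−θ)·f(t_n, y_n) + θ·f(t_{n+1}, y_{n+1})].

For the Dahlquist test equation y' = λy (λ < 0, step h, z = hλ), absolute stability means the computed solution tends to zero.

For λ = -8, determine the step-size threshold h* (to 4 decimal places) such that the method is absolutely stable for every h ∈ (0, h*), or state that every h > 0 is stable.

With y'=λy (z=hλ):
  y_{n+1} = y_n + z·[5/6·y_n + 1/6·y_{n+1}] ⇒ (1 − 1/6z)y_{n+1} = (1 + 5/6z)y_n
  ⇒ R(z) = (1 + 5/6z)/(1 − 1/6z).

Find x<0 with |R(x)|<1.
x=-1.18: |R|=0.0139
R=−1: 1+5/6x = −1+1/6x ⇒ -2/3x=2 ⇒ x=2/(-2/3)=-3.0000
Confirm numerically:
  x=-2.880: |R|=0.94595 <1
  x=-2.643: |R|=0.83478 <1
  x=-1.895: |R|=0.44015 <1
  x=-3.486: |R|=1.20493 >1
  x=-3.241: |R|=1.10432 >1
  x=-3.054: |R|=1.02386 >1
Interval (-3.0000, 0).

(-3.0000,0); λ=-8 ⇒ h* = (3)/8 = 0.3750.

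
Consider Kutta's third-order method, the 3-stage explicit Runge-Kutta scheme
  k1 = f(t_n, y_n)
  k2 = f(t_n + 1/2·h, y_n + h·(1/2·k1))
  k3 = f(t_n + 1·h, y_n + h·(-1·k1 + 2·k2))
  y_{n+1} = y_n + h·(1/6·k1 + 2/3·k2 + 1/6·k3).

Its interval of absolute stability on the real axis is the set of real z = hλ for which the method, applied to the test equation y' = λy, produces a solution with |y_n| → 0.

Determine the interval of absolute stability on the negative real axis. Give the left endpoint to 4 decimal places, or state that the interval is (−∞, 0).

Test eqn y'=λy, z=hλ:
  order 3, 3-stage ⇒ R(z)=1+z+z^2/2+z^3/6
  (e.g. R(-1.62)=-0.01639, |R|=0.01639)

Need |R(x)|<1, x<0.
x=-1.62: |R|=0.0164
|R(-2.5)|=0.9792 |R(-2.2)|=0.5547 |R(-1.82)|=0.1686
Bisect:
  x_lo=-3.3358 |R|=2.9587  x_hi=-0.2961 |R|=0.7434
  mid=-1.81597 |R|=0.16520 →hi
  mid=-2.57590 |R|=1.10690 →lo
  mid=-2.19593 |R|=0.54972 →hi
  mid=-2.38592 |R|=0.80330 →hi
  mid=-2.48091 |R|=0.94842 →hi
  mid=-2.52841 |R|=1.02594 →lo
  mid=-2.50466 |R|=0.98675 →hi
  mid=-2.51653 |R|=1.00624 →lo
  ...
  [-2.51282,-2.51264] ⇒ x*=-2.5127
So |R|<1 on (-2.5127, 0).

z∈(-2.5127,0).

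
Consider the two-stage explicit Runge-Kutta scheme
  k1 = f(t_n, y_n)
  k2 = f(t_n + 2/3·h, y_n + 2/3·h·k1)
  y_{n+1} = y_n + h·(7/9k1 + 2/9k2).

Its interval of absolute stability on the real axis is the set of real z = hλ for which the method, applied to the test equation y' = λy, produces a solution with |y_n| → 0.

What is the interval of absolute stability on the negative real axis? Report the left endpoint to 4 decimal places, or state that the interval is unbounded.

On y'=λy, z=hλ:
  k1=λy_n ⇒ h·k1=z·y_n;  k2=λ(1+2/3z)y_n ⇒ h·k2=z(1+2/3z)y_n
  y_{n+1}/y_n = 1 + 7/9z + 2/9z(1+2/3z) = 1 + z + 4/27z²
  R(z) = 1 + z + 4/27z².

Solve |R(x)|<1 on ℝ⁻.
x=-0.55: |R|=0.4948
R=1: x+4/27x²=0 ⇒ x=−27/4=-6.7500; min R=1−1/(4·4/27)=-0.6875>−1
Confirm numerically:
  x=-4.969: |R|=0.31108 <1
  x=-3.981: |R|=0.63309 <1
  x=-3.681: |R|=0.67363 <1
  x=-3.092: |R|=0.67563 <1
  x=-6.892: |R|=1.14499 >1
  x=-6.775: |R|=1.02509 >1
Interval (-6.7500, 0).

z∈(-6.7500,0).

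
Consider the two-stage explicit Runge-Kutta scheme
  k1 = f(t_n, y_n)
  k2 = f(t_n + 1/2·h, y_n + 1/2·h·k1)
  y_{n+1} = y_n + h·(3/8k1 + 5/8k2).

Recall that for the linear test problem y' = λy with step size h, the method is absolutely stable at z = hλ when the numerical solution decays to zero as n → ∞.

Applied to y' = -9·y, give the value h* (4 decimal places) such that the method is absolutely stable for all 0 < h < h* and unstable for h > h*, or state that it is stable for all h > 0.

(-3.2000,0); λ=-9 ⇒ h* = (16/5)/9 = 0.3556.

On y'=λy, z=hλ:
  k1=λy_n ⇒ h·k1=z·y_n;  k2=λ(1+1/2z)y_n ⇒ h·k2=z(1+1/2z)y_n
  y_{n+1}/y_n = 1 + 3/8z + 5/8z(1+1/2z) = 1 + z + 5/16z²
  R(z) = 1 + z + 5/16z².

Find x<0 with |R(x)|<1.
x=-0.45: |R|=0.6133
R=1: x+5/16x²=0 ⇒ x=−16/5=-3.2000; min R=1−1/(4·5/16)=0.2000>−1
Confirm numerically:
  x=-2.762: |R|=0.62195 <1
  x=-2.222: |R|=0.32090 <1
  x=-1.410: |R|=0.21128 <1
  x=-3.539: |R|=1.37491 >1
  x=-3.465: |R|=1.28695 >1
Stable set (-3.2000, 0).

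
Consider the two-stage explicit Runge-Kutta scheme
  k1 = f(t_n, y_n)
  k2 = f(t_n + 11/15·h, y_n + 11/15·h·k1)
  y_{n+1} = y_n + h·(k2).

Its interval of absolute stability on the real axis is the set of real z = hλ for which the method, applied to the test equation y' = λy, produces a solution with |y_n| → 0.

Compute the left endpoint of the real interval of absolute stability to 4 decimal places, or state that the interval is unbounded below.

left endpoint -1.3636.

Test eqn y'=λy, z=hλ:
  k1=λy_n ⇒ h·k1=z·y_n;  k2=λ(1+11/15z)y_n ⇒ h·k2=z(1+11/15z)y_n
  y_{n+1}/y_n = 1 + z(1+11/15z) = 1 + z + 11/15z²
  so R(z) = 1 + z + 11/15z².

Solve |R(x)|<1 on ℝ⁻.
x=-1.56: |R|=1.2246
R=1: x+11/15x²=0 ⇒ x=−15/11=-1.3636; min R=1−1/(4·11/15)=0.6591>−1
Confirm numerically:
  x=-1.106: |R|=0.79104 <1
  x=-0.987: |R|=0.72739 <1
  x=-0.896: |R|=0.69273 <1
  x=-0.685: |R|=0.65910 <1
  x=-1.820: |R|=1.60909 >1
  x=-1.535: |R|=1.19290 >1
  x=-1.518: |R|=1.17184 >1
Interval (-1.3636, 0).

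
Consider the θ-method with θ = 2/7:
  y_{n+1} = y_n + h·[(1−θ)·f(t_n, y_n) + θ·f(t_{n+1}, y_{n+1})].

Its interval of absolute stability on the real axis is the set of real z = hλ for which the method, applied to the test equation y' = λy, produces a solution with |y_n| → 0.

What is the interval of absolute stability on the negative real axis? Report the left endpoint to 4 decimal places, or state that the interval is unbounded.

Set f=λy, z=hλ:
  y_{n+1} = y_n + z·[5/7·y_n + 2/7·y_{n+1}] ⇒ (1 − 2/7z)y_{n+1} = (1 + 5/7z)y_n
  so R(z) = (1 + 5/7z)/(1 − 2/7z).

Solve |R(x)|<1 on ℝ⁻.
x=-0.93: |R|=0.2652
R=−1: 1+5/7x = −1+2/7x ⇒ -3/7x=2 ⇒ x=2/(-3/7)=-4.6667
Confirm numerically:
  x=-3.916: |R|=0.84817 <1
  x=-2.086: |R|=0.30702 <1
  x=-1.944: |R|=0.24982 <1
  x=-5.153: |R|=1.08431 >1
  x=-4.688: |R|=1.00391 >1
So |R|<1 on (-4.6667, 0).

z∈(-4.6667,0).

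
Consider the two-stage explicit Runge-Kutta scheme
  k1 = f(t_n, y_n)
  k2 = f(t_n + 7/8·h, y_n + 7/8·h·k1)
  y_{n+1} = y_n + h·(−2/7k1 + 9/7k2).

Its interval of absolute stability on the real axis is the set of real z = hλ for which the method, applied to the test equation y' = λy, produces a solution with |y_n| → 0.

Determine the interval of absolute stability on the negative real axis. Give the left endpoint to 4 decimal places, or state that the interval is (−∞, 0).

z∈(-0.8889,0).

On y'=λy, z=hλ:
  k1=λy_n ⇒ h·k1=z·y_n;  k2=λ(1+7/8z)y_n ⇒ h·k2=z(1+7/8z)y_n
  y_{n+1}/y_n = 1 − 2/7z + 9/7z(1+7/8z) = 1 + z + 9/8z²
  ⇒ R(z) = 1 + z + 9/8z².

Need |R(x)|<1, x<0.
x=-0.31: |R|=0.7981
R=1: x+9/8x²=0 ⇒ x=−8/9=-0.8889; min R=1−1/(4·9/8)=0.7778>−1
Confirm numerically:
  x=-0.748: |R|=0.88144 <1
  x=-0.566: |R|=0.79440 <1
  x=-0.480: |R|=0.77920 <1
  x=-0.449: |R|=0.77780 <1
  x=-1.262: |R|=1.52972 >1
  x=-1.150: |R|=1.33781 >1
Stable set (-0.8889, 0).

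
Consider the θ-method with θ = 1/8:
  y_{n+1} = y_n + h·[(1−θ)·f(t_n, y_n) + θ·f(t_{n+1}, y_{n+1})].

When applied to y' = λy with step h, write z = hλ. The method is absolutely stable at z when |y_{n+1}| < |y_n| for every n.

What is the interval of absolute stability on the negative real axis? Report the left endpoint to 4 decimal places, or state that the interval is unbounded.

(-2.6667, 0).

Set f=λy, z=hλ:
  y_{n+1} = y_n + z·[7/8·y_n + 1/8·y_{n+1}] ⇒ (1 − 1/8z)y_{n+1} = (1 + 7/8z)y_n
  Hence R(z) = (1 + 7/8z)/(1 − 1/8z).

Boundary: |R(x)|=1, x<0.
x=-1.22: |R|=0.0586
R=−1: 1+7/8x = −1+1/8x ⇒ -3/4x=2 ⇒ x=2/(-3/4)=-2.6667
Confirm numerically:
  x=-2.562: |R|=0.94054 <1
  x=-2.483: |R|=0.89488 <1
  x=-2.246: |R|=0.75366 <1
  x=-2.084: |R|=0.65331 <1
  x=-3.140: |R|=1.25494 >1
  x=-2.796: |R|=1.07188 >1
So |R|<1 on (-2.6667, 0).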